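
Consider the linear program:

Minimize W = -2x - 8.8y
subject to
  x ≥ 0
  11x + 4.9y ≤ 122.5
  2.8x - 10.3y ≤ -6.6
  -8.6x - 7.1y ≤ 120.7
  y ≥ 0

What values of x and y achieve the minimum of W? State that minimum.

x = 0, y = 25, minimum W = -220

Feasible corners and W = -2x - 8.8y:
  (0, 25) → W = -220
  (0, 66/103) → W = -2904/515
  (122941/12702, 20780/6351) → W = -3515/73

At the optimal vertex, x = 0 and 11x + 4.9y = 122.5.
Solving simultaneously gives x = 0, y = 25.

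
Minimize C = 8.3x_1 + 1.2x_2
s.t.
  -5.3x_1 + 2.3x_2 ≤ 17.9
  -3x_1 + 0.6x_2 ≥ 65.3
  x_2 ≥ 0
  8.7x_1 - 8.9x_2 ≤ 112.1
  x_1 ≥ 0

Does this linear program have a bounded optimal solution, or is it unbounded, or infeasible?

infeasible

The boundaries -5.3x_1 + 2.3x_2 = 17.9 and x_1 = 0 meet at (0, 179/23), but that point violates -3x_1 + 0.6x_2 ≥ 65.3. Every candidate vertex is excluded by some other constraint, so the feasible region is empty.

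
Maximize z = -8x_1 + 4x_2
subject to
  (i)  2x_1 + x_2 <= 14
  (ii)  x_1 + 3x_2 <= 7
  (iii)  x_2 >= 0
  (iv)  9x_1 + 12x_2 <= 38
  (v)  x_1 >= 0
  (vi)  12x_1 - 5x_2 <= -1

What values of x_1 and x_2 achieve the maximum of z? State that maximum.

Vertices and z = -8x_1 + 4x_2:
  (0, 7/3) → z = 28/3
  (32/41, 85/41) → z = 84/41
  (0, 1/5) → z = 4/5

The optimum lies where x_1 + 3x_2 = 7 and x_1 = 0.
Solving simultaneously gives x_1 = 0, x_2 = 7/3.

x_1 = 0, x_2 = 7/3, maximum z = 28/3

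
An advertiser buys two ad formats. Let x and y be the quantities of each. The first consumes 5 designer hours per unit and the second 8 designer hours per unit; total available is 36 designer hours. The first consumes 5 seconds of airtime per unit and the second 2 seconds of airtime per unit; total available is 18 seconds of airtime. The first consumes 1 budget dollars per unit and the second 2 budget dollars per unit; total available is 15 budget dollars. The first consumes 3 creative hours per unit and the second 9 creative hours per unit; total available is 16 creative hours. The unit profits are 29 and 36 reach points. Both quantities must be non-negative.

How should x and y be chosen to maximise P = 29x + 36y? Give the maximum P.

x = 10/3, y = 2/3, maximum P = 362/3

Extreme points and P = 29x + 36y:
  (0, 0) → P = 0
  (0, 16/9) → P = 64
  (18/5, 0) → P = 522/5
  (10/3, 2/3) → P = 362/3

The binding constraints are 5x + 2y = 18 and 3x + 9y = 16.
Solving simultaneously gives x = 10/3, y = 2/3.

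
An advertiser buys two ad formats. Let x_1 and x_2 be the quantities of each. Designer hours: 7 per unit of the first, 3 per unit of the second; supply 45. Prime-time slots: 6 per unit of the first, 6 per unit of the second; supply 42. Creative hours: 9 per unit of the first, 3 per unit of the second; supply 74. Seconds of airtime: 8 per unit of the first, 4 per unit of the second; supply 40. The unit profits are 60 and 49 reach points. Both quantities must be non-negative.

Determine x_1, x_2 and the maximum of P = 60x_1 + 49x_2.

Feasible corners and P = 60x_1 + 49x_2:
  (0, 0) → P = 0
  (0, 7) → P = 343
  (5, 0) → P = 300
  (3, 4) → P = 376

x_1 = 3, x_2 = 4, maximum P = 376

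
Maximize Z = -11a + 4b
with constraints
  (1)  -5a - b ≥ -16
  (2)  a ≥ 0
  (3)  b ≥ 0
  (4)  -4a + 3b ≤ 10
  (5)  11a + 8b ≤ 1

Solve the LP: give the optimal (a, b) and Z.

a = 0, b = 1/8, maximum Z = 1/2

Extreme points and Z = -11a + 4b:
  (0, 0) → Z = 0
  (0, 1/8) → Z = 1/2
  (1/11, 0) → Z = -1

The optimum lies where a = 0 and 11a + 8b = 1.
Solving simultaneously gives a = 0, b = 1/8.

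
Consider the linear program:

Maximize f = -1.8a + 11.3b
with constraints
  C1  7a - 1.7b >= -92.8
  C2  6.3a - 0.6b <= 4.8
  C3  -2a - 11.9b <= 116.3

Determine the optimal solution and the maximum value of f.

Corner points and f = -1.8a + 11.3b:
  (304/31, 2944/31) → f = 32720/31
  (-2553/170, -2095/289) → f = -396533/7225
  (-422/2539, -24743/2539) → f = -2788363/25390

The binding constraints are 7a - 1.7b = -92.8 and 6.3a - 0.6b = 4.8.
Solving simultaneously gives a = 304/31, b = 2944/31.

a = 304/31, b = 2944/31, maximum f = 32720/31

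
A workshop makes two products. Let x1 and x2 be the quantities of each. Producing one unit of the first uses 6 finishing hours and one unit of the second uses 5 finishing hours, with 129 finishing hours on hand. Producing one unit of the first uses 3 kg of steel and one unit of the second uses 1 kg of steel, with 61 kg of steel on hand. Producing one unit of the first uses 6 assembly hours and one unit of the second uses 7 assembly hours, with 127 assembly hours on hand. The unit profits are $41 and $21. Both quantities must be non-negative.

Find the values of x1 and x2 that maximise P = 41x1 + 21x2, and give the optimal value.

Vertices and P = 41x1 + 21x2:
  (0, 0) → P = 0
  (0, 127/7) → P = 381
  (61/3, 0) → P = 2501/3
  (20, 1) → P = 841

At the optimal vertex, 3x1 + x2 = 61 and 6x1 + 7x2 = 127.
Solving simultaneously gives x1 = 20, x2 = 1.

x1 = 20, x2 = 1, maximum P = 841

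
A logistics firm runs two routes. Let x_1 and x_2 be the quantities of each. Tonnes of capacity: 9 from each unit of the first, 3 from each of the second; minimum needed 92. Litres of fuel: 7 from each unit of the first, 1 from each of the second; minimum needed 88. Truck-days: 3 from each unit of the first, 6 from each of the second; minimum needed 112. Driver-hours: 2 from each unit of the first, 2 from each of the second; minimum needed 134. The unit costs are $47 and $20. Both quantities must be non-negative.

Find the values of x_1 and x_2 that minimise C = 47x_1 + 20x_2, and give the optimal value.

Extreme points and C = 47x_1 + 20x_2:
  (0, 88) → C = 1760
  (67, 0) → C = 3149
  (7/2, 127/2) → C = 2869/2
The feasible region is unbounded (it extends along (0, 1), (1, 0)), but C strictly increases along every unbounded feasible direction, so there is no improving ray and the minimum is attained at a vertex.

x_1 = 7/2, x_2 = 127/2, minimum C = 2869/2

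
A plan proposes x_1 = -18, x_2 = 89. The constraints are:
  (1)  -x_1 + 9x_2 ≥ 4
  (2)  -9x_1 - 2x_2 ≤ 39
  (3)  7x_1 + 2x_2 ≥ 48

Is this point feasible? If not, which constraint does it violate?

feasible

(1): 819 ≥ 4 ✓
(2): -16 ≤ 39 ✓
(3): 52 ≥ 48 ✓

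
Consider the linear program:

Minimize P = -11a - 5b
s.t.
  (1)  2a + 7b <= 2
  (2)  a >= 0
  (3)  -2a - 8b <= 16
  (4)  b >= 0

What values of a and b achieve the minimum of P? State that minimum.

a = 1, b = 0, minimum P = -11

Extreme points and P = -11a - 5b:
  (0, 2/7) → P = -10/7
  (1, 0) → P = -11
  (0, 0) → P = 0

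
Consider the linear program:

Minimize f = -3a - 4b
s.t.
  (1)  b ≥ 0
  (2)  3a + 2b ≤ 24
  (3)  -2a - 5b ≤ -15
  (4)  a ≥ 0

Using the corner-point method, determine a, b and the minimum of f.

a = 0, b = 12, minimum f = -48

Extreme points and f = -3a - 4b:
  (8, 0) → f = -24
  (15/2, 0) → f = -45/2
  (0, 12) → f = -48
  (0, 3) → f = -12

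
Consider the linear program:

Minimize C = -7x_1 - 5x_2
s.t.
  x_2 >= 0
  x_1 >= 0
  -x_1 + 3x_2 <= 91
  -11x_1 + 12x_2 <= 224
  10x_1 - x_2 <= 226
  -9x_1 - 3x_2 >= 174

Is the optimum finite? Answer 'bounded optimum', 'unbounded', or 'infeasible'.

The boundaries x_2 = 0 and x_1 = 0 meet at (0, 0), but that point violates -9x_1 - 3x_2 ≥ 174. Every candidate vertex is excluded by some other constraint, so the feasible region is empty.

infeasible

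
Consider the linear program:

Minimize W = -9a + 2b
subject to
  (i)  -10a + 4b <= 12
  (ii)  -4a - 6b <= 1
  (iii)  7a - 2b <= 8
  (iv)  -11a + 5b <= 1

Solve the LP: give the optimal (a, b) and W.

a = 42/13, b = 95/13, minimum W = -188/13

Extreme points and W = -9a + 2b:
  (23/25, -39/50) → W = -246/25
  (-11/86, -7/86) → W = 85/86
  (42/13, 95/13) → W = -188/13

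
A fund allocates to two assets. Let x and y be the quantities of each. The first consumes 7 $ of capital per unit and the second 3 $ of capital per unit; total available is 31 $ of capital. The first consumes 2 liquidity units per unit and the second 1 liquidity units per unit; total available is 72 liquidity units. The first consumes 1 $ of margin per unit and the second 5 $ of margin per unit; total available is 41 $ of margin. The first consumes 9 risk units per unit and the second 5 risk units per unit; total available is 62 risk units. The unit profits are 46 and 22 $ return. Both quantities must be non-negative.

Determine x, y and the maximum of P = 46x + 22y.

x = 1, y = 8, maximum P = 222

At the optimal vertex, 7x + 3y = 31 and x + 5y = 41.
Solving simultaneously gives x = 1, y = 8.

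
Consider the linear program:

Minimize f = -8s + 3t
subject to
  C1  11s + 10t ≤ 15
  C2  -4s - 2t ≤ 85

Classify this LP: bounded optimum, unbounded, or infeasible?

unbounded

From the feasible point (-440/9, 995/18), moving in the direction (2, -4) keeps every constraint satisfied while f decreases without bound.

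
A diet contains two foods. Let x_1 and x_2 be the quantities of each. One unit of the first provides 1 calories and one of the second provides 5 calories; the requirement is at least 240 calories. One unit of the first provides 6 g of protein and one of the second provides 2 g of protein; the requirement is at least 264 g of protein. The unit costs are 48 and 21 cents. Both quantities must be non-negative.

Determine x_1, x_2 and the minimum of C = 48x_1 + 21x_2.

x_1 = 30, x_2 = 42, minimum C = 2322

Extreme points and C = 48x_1 + 21x_2:
  (0, 132) → C = 2772
  (240, 0) → C = 11520
  (30, 42) → C = 2322
The feasible region is unbounded (it extends along (0, 1), (1, 0)), but C strictly increases along every unbounded feasible direction, so there is no improving ray and the minimum is attained at a vertex.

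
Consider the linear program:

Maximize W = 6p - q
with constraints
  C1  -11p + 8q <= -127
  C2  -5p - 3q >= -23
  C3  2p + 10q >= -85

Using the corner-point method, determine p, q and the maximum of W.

p = 485/44, q = -471/44, maximum W = 3381/44

Vertices and W = 6p - q:
  (565/73, -382/73) → W = 3772/73
  (295/63, -1189/126) → W = 4729/126
  (485/44, -471/44) → W = 3381/44

The binding constraints are -5p - 3q = -23 and 2p + 10q = -85.
Solving simultaneously gives p = 485/44, q = -471/44.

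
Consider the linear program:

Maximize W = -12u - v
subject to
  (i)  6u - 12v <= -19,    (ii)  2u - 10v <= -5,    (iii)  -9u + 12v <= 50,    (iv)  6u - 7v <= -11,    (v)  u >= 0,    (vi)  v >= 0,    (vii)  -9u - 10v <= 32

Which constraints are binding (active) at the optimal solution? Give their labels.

Vertices and W = -12u - v:
  (1/30, 8/5) → W = -2
  (0, 19/12) → W = -19/12
  (218/9, 67/3) → W = -313
  (0, 25/6) → W = -25/6

The maximum is at (0, 19/12). Substituting into each constraint, equality holds for (i) and (v); the remaining constraints have slack.

(i) and (v)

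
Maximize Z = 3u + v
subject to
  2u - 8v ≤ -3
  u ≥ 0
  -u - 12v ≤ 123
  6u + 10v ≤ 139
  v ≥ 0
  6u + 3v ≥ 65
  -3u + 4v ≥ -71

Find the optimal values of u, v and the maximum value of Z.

u = 541/34, v = 74/17, maximum Z = 1771/34

Feasible corners and Z = 3u + v:
  (541/34, 74/17) → Z = 1771/34
  (511/54, 74/27) → Z = 1681/54
  (233/42, 74/7) → Z = 381/14

The binding constraints are 2u - 8v = -3 and 6u + 10v = 139.
Solving simultaneously gives u = 541/34, v = 74/17.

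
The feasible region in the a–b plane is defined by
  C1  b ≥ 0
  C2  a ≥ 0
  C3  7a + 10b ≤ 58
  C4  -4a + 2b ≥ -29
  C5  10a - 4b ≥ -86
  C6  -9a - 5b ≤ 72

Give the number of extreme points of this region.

4

Of the 15 pairwise boundary intersections, those satisfying every inequality are:
  (0, 0)
  (29/4, 0)
  (0, 29/5)
  (203/27, 29/54)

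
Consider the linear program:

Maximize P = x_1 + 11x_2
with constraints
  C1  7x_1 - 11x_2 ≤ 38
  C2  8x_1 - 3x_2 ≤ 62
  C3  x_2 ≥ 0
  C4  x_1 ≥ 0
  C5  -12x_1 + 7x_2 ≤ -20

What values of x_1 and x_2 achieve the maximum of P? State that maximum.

x_1 = 187/10, x_2 = 146/5, maximum P = 3399/10

Extreme points and P = x_1 + 11x_2:
  (568/67, 130/67) → P = 1998/67
  (38/7, 0) → P = 38/7
  (187/10, 146/5) → P = 3399/10
  (5/3, 0) → P = 5/3

The optimum lies where 8x_1 - 3x_2 = 62 and -12x_1 + 7x_2 = -20.
Solving simultaneously gives x_1 = 187/10, x_2 = 146/5.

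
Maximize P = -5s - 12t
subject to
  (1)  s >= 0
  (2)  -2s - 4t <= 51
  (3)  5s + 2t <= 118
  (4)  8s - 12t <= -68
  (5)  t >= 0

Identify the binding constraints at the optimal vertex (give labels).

Corner points and P = -5s - 12t:
  (0, 59) → P = -708
  (0, 17/3) → P = -68
  (320/19, 321/19) → P = -5452/19

The maximum is at (0, 17/3). Substituting into each constraint, equality holds for (1) and (4); the remaining constraints have slack.

(1) and (4)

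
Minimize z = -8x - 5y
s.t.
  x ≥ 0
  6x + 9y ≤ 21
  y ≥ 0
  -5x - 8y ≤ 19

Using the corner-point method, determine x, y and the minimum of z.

Extreme points and z = -8x - 5y:
  (0, 7/3) → z = -35/3
  (0, 0) → z = 0
  (7/2, 0) → z = -28

The binding constraints are 6x + 9y = 21 and y = 0.
Solving simultaneously gives x = 7/2, y = 0.

x = 7/2, y = 0, minimum z = -28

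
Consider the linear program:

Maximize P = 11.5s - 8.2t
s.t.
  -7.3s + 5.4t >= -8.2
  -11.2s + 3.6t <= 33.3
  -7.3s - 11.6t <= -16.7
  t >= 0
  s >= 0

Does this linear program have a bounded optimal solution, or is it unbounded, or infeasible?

unbounded

From the feasible point (109/73, 0.5), moving in the direction (5.4, 7.3) keeps every constraint satisfied while P increases without bound.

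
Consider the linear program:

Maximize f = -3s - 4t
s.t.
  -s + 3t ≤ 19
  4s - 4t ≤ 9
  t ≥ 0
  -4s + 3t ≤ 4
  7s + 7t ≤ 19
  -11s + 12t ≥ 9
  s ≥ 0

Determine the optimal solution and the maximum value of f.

Extreme points and f = -3s - 4t:
  (29/49, 104/49) → f = -503/49
  (0, 4/3) → f = -16/3
  (165/161, 272/161) → f = -1583/161
  (0, 3/4) → f = -3

At the optimal vertex, -11s + 12t = 9 and s = 0.
Solving simultaneously gives s = 0, t = 3/4.

s = 0, t = 3/4, maximum f = -3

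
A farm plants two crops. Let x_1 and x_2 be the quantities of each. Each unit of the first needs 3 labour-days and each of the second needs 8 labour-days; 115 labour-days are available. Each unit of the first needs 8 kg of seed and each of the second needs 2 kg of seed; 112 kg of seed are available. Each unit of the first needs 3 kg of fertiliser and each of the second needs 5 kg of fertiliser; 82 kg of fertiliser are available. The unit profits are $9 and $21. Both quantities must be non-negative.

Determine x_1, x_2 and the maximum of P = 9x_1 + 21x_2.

x_1 = 9, x_2 = 11, maximum P = 312

Vertices and P = 9x_1 + 21x_2:
  (0, 0) → P = 0
  (0, 115/8) → P = 2415/8
  (14, 0) → P = 126
  (9, 11) → P = 312
  (198/17, 160/17) → P = 5142/17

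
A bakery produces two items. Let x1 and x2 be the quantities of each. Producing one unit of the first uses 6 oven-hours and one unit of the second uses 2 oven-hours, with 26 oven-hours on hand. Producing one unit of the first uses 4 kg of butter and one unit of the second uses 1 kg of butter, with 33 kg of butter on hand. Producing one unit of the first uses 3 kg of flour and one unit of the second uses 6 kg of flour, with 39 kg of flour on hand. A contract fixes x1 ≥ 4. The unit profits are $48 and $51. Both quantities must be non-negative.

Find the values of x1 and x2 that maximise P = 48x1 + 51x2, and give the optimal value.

Feasible corners and P = 48x1 + 51x2:
  (13/3, 0) → P = 208
  (4, 0) → P = 192
  (4, 1) → P = 243

x1 = 4, x2 = 1, maximum P = 243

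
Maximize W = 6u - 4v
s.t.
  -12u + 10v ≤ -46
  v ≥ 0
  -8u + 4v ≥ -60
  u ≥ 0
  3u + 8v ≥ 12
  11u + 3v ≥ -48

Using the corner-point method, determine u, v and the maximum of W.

u = 15/2, v = 0, maximum W = 45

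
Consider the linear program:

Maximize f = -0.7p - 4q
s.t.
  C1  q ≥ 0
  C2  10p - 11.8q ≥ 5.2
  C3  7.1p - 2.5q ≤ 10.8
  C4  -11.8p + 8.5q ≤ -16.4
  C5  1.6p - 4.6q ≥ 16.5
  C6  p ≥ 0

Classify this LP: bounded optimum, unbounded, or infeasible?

infeasible

The boundaries q = 0 and 7.1p - 2.5q = 10.8 meet at (108/71, 0), but that point violates 1.6p - 4.6q ≥ 16.5. Every candidate vertex is excluded by some other constraint, so the feasible region is empty.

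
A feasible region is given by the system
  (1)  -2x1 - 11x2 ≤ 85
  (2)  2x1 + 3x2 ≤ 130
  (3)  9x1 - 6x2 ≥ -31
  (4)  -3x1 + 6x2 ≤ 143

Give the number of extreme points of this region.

Intersecting each pair of boundary lines and keeping only the points that satisfy every inequality leaves:
  (1685/16, -215/8)
  (-23/3, -19/3)
  (229/13, 1232/39)

3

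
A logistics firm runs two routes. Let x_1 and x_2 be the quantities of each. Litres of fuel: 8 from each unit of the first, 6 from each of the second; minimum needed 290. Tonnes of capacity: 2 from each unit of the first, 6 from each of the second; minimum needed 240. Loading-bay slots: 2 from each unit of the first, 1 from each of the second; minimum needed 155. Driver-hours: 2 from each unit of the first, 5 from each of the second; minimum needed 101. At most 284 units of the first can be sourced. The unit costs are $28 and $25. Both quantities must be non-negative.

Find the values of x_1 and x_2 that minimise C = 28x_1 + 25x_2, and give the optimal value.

Vertices and C = 28x_1 + 25x_2:
  (0, 155) → C = 3875
  (120, 0) → C = 3360
  (284, 0) → C = 7952
  (69, 17) → C = 2357
The feasible region is unbounded (it extends along (0, 1)), but C strictly increases along every unbounded feasible direction, so there is no improving ray and the minimum is attained at a vertex.

At the optimal vertex, 2x_1 + 6x_2 = 240 and 2x_1 + x_2 = 155.
Solving simultaneously gives x_1 = 69, x_2 = 17.

x_1 = 69, x_2 = 17, minimum C = 2357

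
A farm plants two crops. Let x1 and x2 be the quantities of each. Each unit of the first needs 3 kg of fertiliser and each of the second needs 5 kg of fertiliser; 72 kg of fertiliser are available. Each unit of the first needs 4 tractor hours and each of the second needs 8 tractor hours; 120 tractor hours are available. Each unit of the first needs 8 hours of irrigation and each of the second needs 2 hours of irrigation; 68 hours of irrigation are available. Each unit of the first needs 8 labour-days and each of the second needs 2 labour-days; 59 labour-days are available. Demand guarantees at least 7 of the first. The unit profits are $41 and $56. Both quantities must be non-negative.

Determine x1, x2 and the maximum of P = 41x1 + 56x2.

x1 = 7, x2 = 3/2, maximum P = 371

Feasible corners and P = 41x1 + 56x2:
  (59/8, 0) → P = 2419/8
  (7, 0) → P = 287
  (7, 3/2) → P = 371

The optimum lies where 8x1 + 2x2 = 59 and x1 = 7.
Solving simultaneously gives x1 = 7, x2 = 3/2.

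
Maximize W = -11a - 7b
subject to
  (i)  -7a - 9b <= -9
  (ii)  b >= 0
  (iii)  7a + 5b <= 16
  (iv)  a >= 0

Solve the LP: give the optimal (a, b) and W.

a = 0, b = 1, maximum W = -7

Feasible corners and W = -11a - 7b:
  (9/7, 0) → W = -99/7
  (0, 1) → W = -7
  (16/7, 0) → W = -176/7
  (0, 16/5) → W = -112/5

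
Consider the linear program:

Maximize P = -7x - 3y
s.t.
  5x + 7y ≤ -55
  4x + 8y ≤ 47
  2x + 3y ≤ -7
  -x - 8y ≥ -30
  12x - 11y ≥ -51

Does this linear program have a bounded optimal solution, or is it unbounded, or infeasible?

unbounded

From the feasible point (-962/139, -405/139), moving in the direction (-11, -12) keeps every constraint satisfied while P increases without bound.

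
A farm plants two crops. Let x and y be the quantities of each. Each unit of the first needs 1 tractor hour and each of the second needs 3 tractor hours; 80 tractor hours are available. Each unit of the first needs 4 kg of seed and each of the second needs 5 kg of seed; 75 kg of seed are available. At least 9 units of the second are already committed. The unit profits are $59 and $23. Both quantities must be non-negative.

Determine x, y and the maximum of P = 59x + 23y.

Vertices and P = 59x + 23y:
  (0, 15) → P = 345
  (0, 9) → P = 207
  (15/2, 9) → P = 1299/2

x = 15/2, y = 9, maximum P = 1299/2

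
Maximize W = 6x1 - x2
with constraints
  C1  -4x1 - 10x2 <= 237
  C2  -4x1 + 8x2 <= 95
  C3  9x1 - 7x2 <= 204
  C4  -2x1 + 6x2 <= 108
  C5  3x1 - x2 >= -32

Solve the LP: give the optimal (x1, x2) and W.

Extreme points and W = 6x1 - x2:
  (381/118, -2949/118) → W = 5235/118
  (-557/34, -583/34) → W = -2759/34
  (147/4, 121/4) → W = 761/4
  (-161/20, 157/20) → W = -1123/20
  (99/2, 69/2) → W = 525/2

The binding constraints are 9x1 - 7x2 = 204 and -2x1 + 6x2 = 108.
Solving simultaneously gives x1 = 99/2, x2 = 69/2.

x1 = 99/2, x2 = 69/2, maximum W = 525/2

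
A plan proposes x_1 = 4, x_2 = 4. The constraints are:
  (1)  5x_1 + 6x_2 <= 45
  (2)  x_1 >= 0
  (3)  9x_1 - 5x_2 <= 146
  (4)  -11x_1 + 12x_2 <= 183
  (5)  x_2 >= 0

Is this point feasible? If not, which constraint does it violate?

(1): 44 ≤ 45 ✓
(2): 4 ≥ 0 ✓
(3): 16 ≤ 146 ✓
(4): 4 ≤ 183 ✓
(5): 4 ≥ 0 ✓

feasible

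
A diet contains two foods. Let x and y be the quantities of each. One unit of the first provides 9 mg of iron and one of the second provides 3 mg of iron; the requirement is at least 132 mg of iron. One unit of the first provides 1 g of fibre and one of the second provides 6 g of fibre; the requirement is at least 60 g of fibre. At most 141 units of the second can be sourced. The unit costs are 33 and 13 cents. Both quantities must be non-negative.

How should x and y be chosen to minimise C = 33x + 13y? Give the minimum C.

x = 12, y = 8, minimum C = 500

Feasible corners and C = 33x + 13y:
  (0, 44) → C = 572
  (0, 141) → C = 1833
  (60, 0) → C = 1980
  (12, 8) → C = 500
The feasible region is unbounded (it extends along (1, 0)), but C strictly increases along every unbounded feasible direction, so there is no improving ray and the minimum is attained at a vertex.

The optimum lies where 9x + 3y = 132 and x + 6y = 60.
Solving simultaneously gives x = 12, y = 8.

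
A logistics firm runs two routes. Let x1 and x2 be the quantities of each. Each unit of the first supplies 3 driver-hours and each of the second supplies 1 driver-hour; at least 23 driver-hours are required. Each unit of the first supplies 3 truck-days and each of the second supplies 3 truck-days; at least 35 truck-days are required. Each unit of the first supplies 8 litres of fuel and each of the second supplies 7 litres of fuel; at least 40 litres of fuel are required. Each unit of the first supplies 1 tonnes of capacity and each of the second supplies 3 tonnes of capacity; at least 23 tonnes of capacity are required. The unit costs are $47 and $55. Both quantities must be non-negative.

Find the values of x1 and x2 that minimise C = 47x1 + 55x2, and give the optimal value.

Corner points and C = 47x1 + 55x2:
  (0, 23) → C = 1265
  (23, 0) → C = 1081
  (17/3, 6) → C = 1789/3
  (6, 17/3) → C = 1781/3
The feasible region is unbounded (it extends along (0, 1), (1, 0)), but C strictly increases along every unbounded feasible direction, so there is no improving ray and the minimum is attained at a vertex.

x1 = 6, x2 = 17/3, minimum C = 1781/3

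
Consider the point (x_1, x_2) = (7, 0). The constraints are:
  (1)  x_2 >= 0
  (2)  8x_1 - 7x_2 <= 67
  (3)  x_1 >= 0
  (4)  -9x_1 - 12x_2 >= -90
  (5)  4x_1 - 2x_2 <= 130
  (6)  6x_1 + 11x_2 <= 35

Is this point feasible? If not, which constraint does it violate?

not feasible — violates (6)

Constraint (6): 6x_1 + 11x_2 = 42, which is not ≤ 35. All other constraints are satisfied.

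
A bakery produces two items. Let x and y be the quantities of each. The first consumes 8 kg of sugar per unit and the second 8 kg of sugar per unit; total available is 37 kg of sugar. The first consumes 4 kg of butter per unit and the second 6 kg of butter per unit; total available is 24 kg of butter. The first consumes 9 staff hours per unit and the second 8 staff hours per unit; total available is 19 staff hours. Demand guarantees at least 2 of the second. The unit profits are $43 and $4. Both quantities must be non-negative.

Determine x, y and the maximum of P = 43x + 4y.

x = 1/3, y = 2, maximum P = 67/3

Vertices and P = 43x + 4y:
  (0, 19/8) → P = 19/2
  (0, 2) → P = 8
  (1/3, 2) → P = 67/3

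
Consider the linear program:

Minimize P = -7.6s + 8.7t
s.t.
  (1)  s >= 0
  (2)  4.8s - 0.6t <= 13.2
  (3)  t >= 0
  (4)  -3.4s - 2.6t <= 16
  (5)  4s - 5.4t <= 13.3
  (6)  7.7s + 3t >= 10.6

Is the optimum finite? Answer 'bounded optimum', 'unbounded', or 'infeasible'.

Feasible corners and P = -7.6s + 8.7t:
  (0, 53/15) → P = 30.74
  (2.75, 0) → P = -20.9
  (106/77, 0) → P = -4028/385
The feasible region has finitely many vertices and no improving ray; the minimum is -20.9 at (2.75, 0).

bounded optimum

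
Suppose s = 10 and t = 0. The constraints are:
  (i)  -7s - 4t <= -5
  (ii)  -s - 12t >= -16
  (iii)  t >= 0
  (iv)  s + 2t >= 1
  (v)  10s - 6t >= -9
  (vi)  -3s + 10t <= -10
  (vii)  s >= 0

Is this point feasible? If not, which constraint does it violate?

feasible

(i): -70 ≤ -5 ✓
(ii): -10 ≥ -16 ✓
(iii): 0 ≥ 0 ✓
(iv): 10 ≥ 1 ✓
(v): 100 ≥ -9 ✓
(vi): -30 ≤ -10 ✓
(vii): 10 ≥ 0 ✓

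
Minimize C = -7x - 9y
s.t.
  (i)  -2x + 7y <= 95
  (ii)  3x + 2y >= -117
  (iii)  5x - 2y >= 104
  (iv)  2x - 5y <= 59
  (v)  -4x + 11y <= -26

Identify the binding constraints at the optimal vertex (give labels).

Feasible corners and C = -7x - 9y:
  (222, 77) → C = -2247
  (409/2, 72) → C = -4159/2
  (134/7, -29/7) → C = -677/7
  (1092/47, 286/47) → C = -10218/47

The minimum is at (222, 77). Substituting into each constraint, equality holds for (i) and (iv); the remaining constraints have slack.

(i) and (iv)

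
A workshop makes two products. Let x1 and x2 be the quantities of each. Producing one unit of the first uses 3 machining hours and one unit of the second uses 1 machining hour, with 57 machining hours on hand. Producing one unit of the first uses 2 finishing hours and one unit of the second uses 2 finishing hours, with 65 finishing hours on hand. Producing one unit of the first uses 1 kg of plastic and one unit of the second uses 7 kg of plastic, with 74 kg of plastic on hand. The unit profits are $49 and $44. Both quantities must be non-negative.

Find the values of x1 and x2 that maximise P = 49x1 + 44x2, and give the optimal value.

x1 = 65/4, x2 = 33/4, maximum P = 4637/4

Feasible corners and P = 49x1 + 44x2:
  (0, 0) → P = 0
  (0, 74/7) → P = 3256/7
  (19, 0) → P = 931
  (65/4, 33/4) → P = 4637/4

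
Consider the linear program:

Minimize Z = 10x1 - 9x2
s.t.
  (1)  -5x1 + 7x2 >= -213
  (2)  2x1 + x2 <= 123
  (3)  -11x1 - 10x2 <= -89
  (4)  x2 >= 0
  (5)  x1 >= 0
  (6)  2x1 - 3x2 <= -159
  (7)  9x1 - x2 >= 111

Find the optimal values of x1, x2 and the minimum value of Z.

Vertices and Z = 10x1 - 9x2:
  (105/4, 141/2) → Z = -372
  (234/11, 885/11) → Z = -5625/11
  (492/25, 1653/25) → Z = -9957/25

The optimum lies where 2x1 + x2 = 123 and 9x1 - x2 = 111.
Solving simultaneously gives x1 = 234/11, x2 = 885/11.

x1 = 234/11, x2 = 885/11, minimum Z = -5625/11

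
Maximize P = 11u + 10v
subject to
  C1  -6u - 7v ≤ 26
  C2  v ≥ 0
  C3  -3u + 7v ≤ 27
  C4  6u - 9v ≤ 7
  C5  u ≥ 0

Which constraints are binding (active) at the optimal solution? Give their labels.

Corner points and P = 11u + 10v:
  (7/6, 0) → P = 77/6
  (0, 0) → P = 0
  (292/15, 61/5) → P = 5042/15
  (0, 27/7) → P = 270/7

The maximum is at (292/15, 61/5). Substituting into each constraint, equality holds for C3 and C4; the remaining constraints have slack.

C3 and C4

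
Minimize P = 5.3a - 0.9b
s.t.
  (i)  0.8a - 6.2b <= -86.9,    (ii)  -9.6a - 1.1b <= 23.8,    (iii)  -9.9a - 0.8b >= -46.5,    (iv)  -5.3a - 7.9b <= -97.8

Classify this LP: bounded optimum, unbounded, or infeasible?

From the feasible point (10939/3101, 89751/6202), moving in the direction (-0.8, 9.9) keeps every constraint satisfied while P decreases without bound.

unbounded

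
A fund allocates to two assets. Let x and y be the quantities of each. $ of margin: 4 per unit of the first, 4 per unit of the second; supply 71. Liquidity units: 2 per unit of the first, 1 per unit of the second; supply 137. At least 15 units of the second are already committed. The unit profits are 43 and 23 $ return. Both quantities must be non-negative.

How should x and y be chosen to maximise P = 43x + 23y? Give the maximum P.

x = 11/4, y = 15, maximum P = 1853/4

Feasible corners and P = 43x + 23y:
  (0, 71/4) → P = 1633/4
  (0, 15) → P = 345
  (11/4, 15) → P = 1853/4

The optimum lies where 4x + 4y = 71 and y = 15.
Solving simultaneously gives x = 11/4, y = 15.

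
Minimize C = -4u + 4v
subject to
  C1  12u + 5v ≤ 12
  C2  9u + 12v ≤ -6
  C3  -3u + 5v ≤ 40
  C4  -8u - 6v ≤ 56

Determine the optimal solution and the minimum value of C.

u = 11, v = -24, minimum C = -140

Vertices and C = -4u + 4v:
  (58/33, -20/11) → C = -472/33
  (11, -24) → C = -140
  (-170/27, 38/9) → C = 1136/27
  (-260/29, 76/29) → C = 1344/29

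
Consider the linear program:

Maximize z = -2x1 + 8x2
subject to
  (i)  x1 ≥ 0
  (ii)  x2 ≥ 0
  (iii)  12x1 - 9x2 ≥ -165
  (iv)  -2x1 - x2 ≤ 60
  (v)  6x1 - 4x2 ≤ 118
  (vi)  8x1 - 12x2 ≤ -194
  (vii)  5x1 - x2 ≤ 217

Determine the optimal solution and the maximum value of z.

x1 = 706/11, x2 = 1143/11, maximum z = 7732/11

Extreme points and z = -2x1 + 8x2:
  (0, 55/3) → z = 440/3
  (0, 97/6) → z = 388/3
  (706/11, 1143/11) → z = 7732/11
  (1399/26, 1353/26) → z = 4013/13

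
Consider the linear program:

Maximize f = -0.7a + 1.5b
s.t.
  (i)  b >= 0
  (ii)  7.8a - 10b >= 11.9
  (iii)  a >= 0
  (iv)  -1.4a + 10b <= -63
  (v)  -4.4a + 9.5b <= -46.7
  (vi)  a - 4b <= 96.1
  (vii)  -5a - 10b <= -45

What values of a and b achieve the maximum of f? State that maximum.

Feasible corners and f = -0.7a + 1.5b:
  (45, 0) → f = -63/2
  (961/10, 0) → f = -6727/100
  (3545/22, 3577/220) → f = -38899/440

a = 45, b = 0, maximum f = -31.5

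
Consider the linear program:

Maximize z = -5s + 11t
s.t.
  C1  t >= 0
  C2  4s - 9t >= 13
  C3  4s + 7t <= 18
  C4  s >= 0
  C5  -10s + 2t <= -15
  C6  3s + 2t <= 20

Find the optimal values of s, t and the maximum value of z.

Feasible corners and z = -5s + 11t:
  (13/4, 0) → z = -65/4
  (9/2, 0) → z = -45/2
  (253/64, 5/16) → z = -1045/64

The optimum lies where t = 0 and 4s - 9t = 13.
Solving simultaneously gives s = 13/4, t = 0.

s = 13/4, t = 0, maximum z = -65/4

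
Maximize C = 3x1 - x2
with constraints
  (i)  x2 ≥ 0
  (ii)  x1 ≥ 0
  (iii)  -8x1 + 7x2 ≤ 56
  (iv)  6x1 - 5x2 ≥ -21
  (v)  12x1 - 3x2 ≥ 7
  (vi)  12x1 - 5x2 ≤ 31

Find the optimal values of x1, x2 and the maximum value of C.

x1 = 26/3, x2 = 73/5, maximum C = 57/5

Vertices and C = 3x1 - x2:
  (7/12, 0) → C = 7/4
  (31/12, 0) → C = 31/4
  (7/3, 7) → C = 0
  (26/3, 73/5) → C = 57/5

At the optimal vertex, 6x1 - 5x2 = -21 and 12x1 - 5x2 = 31.
Solving simultaneously gives x1 = 26/3, x2 = 73/5.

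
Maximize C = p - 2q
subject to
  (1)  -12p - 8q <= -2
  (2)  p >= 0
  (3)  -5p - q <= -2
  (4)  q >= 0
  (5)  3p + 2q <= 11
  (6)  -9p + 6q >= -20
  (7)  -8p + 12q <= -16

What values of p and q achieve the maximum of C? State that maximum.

Feasible corners and C = p - 2q:
  (20/9, 0) → C = 20/9
  (2, 0) → C = 2
  (12/5, 4/15) → C = 28/15

At the optimal vertex, q = 0 and -9p + 6q = -20.
Solving simultaneously gives p = 20/9, q = 0.

p = 20/9, q = 0, maximum C = 20/9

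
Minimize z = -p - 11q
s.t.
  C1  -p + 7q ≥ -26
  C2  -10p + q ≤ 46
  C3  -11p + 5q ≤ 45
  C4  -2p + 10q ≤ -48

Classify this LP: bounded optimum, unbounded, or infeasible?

unbounded

From the feasible point (19, -1), moving in the direction (7, 1) keeps every constraint satisfied while z decreases without bound.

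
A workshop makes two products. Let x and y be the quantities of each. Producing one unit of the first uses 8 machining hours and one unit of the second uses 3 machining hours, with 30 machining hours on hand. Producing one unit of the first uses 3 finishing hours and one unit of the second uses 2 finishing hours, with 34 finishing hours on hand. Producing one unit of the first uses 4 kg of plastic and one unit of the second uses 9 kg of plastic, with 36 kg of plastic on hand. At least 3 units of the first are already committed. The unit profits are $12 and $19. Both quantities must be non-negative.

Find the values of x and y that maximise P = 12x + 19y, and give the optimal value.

Extreme points and P = 12x + 19y:
  (15/4, 0) → P = 45
  (3, 0) → P = 36
  (3, 2) → P = 74

x = 3, y = 2, maximum P = 74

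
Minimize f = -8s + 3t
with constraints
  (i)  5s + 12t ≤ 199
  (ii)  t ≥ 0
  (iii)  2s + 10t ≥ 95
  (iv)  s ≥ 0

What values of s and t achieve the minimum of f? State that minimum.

s = 425/13, t = 77/26, minimum f = -6569/26

Feasible corners and f = -8s + 3t:
  (425/13, 77/26) → f = -6569/26
  (0, 199/12) → f = 199/4
  (0, 19/2) → f = 57/2

At the optimal vertex, 5s + 12t = 199 and 2s + 10t = 95.
Solving simultaneously gives s = 425/13, t = 77/26.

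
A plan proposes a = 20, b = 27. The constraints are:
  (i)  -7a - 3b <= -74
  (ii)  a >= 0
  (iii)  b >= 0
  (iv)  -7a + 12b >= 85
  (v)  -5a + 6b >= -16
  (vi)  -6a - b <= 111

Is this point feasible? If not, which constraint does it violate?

feasible

(i): -221 ≤ -74 ✓
(ii): 20 ≥ 0 ✓
(iii): 27 ≥ 0 ✓
(iv): 184 ≥ 85 ✓
(v): 62 ≥ -16 ✓
(vi): -147 ≤ 111 ✓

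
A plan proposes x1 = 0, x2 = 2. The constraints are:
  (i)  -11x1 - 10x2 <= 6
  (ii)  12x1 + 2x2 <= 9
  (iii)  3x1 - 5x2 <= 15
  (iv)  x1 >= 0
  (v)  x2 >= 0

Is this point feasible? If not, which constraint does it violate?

feasible

(i): -20 ≤ 6 ✓
(ii): 4 ≤ 9 ✓
(iii): -10 ≤ 15 ✓
(iv): 0 ≥ 0 ✓
(v): 2 ≥ 0 ✓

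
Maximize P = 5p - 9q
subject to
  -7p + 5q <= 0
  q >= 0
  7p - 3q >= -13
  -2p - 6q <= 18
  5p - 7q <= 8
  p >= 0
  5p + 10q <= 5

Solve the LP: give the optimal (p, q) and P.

p = 1, q = 0, maximum P = 5

Feasible corners and P = 5p - 9q:
  (0, 0) → P = 0
  (5/19, 7/19) → P = -2
  (1, 0) → P = 5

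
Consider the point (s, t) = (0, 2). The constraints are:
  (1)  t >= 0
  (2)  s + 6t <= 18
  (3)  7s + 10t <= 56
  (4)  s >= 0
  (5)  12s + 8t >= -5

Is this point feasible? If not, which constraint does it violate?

(1): 2 ≥ 0 ✓
(2): 12 ≤ 18 ✓
(3): 20 ≤ 56 ✓
(4): 0 ≥ 0 ✓
(5): 16 ≥ -5 ✓

feasible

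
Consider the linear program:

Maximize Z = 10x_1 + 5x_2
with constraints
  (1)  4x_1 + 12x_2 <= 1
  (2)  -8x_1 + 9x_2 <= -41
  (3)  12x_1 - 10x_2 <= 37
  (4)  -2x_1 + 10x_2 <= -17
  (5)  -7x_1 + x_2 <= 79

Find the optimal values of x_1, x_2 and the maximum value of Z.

x_1 = -11/4, x_2 = -7, maximum Z = -125/2

Extreme points and Z = 10x_1 + 5x_2:
  (-11/4, -7) → Z = -125/2
  (-752/55, -919/55) → Z = -2423/11
  (-827/58, -1207/58) → Z = -14305/58

The binding constraints are -8x_1 + 9x_2 = -41 and 12x_1 - 10x_2 = 37.
Solving simultaneously gives x_1 = -11/4, x_2 = -7.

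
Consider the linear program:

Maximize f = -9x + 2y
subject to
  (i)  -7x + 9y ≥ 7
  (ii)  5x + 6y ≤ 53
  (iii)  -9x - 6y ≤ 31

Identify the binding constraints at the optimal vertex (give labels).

(ii) and (iii)

Vertices and f = -9x + 2y:
  (5, 14/3) → f = -107/3
  (-107/41, -154/123) → f = 2581/123
  (-21, 79/3) → f = 725/3

The maximum is at (-21, 79/3). Substituting into each constraint, equality holds for (ii) and (iii); the remaining constraints have slack.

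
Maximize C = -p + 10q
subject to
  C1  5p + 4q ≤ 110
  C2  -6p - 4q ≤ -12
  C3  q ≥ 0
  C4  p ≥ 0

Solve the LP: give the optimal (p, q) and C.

p = 0, q = 55/2, maximum C = 275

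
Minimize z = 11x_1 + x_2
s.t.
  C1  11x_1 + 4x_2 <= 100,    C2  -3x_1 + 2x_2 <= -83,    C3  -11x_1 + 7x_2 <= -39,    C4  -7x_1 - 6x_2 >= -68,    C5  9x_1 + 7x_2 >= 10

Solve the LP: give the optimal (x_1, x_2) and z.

The optimum lies where -3x_1 + 2x_2 = -83 and 9x_1 + 7x_2 = 10.
Solving simultaneously gives x_1 = 601/39, x_2 = -239/13.

x_1 = 601/39, x_2 = -239/13, minimum z = 5894/39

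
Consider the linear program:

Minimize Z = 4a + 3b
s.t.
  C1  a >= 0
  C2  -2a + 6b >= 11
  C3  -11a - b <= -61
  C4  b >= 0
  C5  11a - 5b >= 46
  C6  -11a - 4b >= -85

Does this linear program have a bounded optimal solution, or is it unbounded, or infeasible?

bounded optimum

Extreme points and Z = 4a + 3b:
  (331/56, 213/56) → Z = 1963/56
  (233/37, 291/74) → Z = 2737/74
  (203/33, 13/3) → Z = 1241/33
The feasible region has finitely many vertices and no improving ray; the minimum is 1963/56 at (331/56, 213/56).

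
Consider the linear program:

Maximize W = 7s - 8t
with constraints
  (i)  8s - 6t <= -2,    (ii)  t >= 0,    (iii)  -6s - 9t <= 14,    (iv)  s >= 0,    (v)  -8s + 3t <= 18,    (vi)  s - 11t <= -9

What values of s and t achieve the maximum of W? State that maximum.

Feasible corners and W = 7s - 8t:
  (16/41, 35/41) → W = -168/41
  (0, 6) → W = -48
  (0, 9/11) → W = -72/11
The feasible region is unbounded (it extends along (3, 8), (3, 4)), but W strictly decreases along every unbounded feasible direction, so there is no improving ray and the maximum is attained at a vertex.

At the optimal vertex, 8s - 6t = -2 and s - 11t = -9.
Solving simultaneously gives s = 16/41, t = 35/41.

s = 16/41, t = 35/41, maximum W = -168/41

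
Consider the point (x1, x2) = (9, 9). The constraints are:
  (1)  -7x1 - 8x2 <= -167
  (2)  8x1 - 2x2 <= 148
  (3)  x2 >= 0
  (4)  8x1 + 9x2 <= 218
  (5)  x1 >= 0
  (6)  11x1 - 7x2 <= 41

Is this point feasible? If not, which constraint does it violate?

Constraint (1): -7x1 - 8x2 = -135, which is not ≤ -167. All other constraints are satisfied.

not feasible — violates (1)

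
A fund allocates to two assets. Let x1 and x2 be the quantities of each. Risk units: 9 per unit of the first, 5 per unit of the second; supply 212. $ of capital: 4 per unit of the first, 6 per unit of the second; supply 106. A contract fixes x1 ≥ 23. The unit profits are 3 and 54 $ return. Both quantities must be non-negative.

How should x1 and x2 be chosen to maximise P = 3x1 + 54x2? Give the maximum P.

x1 = 23, x2 = 1, maximum P = 123

Feasible corners and P = 3x1 + 54x2:
  (212/9, 0) → P = 212/3
  (23, 0) → P = 69
  (23, 1) → P = 123

At the optimal vertex, 9x1 + 5x2 = 212 and x1 = 23.
Solving simultaneously gives x1 = 23, x2 = 1.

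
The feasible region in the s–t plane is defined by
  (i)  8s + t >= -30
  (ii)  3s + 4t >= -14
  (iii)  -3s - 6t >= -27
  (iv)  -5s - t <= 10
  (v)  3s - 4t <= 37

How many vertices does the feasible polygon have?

4

Intersecting each pair of boundary lines and keeping only the points that satisfy every inequality leaves:
  (-26/17, -40/17)
  (23/6, -51/8)
  (-29/9, 55/9)
  (11, -1)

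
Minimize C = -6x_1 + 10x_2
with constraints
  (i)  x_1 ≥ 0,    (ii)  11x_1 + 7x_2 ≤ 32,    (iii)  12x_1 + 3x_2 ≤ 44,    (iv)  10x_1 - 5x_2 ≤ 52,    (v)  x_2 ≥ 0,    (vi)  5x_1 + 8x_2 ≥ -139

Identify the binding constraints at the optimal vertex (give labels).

(ii) and (v)

Extreme points and C = -6x_1 + 10x_2:
  (0, 32/7) → C = 320/7
  (0, 0) → C = 0
  (32/11, 0) → C = -192/11

The minimum is at (32/11, 0). Substituting into each constraint, equality holds for (ii) and (v); the remaining constraints have slack.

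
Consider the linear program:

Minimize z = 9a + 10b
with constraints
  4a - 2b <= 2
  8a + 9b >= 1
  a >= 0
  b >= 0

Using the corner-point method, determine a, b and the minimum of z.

The feasible region is unbounded (it extends along (0, 1), (1, 2)), but z strictly increases along every unbounded feasible direction, so there is no improving ray and the minimum is attained at a vertex.

The binding constraints are 8a + 9b = 1 and a = 0.
Solving simultaneously gives a = 0, b = 1/9.

a = 0, b = 1/9, minimum z = 10/9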